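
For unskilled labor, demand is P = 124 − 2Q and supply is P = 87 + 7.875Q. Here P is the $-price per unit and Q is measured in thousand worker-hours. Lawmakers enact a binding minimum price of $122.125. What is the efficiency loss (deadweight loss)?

$38.97 thousand

Competitive equilibrium: 124 − 2Q = 87 + 7.875Q → Q* = 3.7468, P* = 116.5063.
At the floor P = 122.125, quantity demanded = (124 − 122.125)/2 = 0.9375.
Sellers' marginal cost at Q' = 0.9375: 87 + 7.875·0.9375 = 94.3828.
ΔQ = 3.7468 − 0.9375 = 2.8093; wedge = 122.125 − 94.3828 = 27.7422.
DWL = ½ × 2.8093 × 27.7422 = $38.97 thousand.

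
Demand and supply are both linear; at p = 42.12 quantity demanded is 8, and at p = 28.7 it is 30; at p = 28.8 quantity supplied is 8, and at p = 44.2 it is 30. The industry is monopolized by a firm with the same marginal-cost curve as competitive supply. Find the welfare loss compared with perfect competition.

21.82

Demand slope = (28.7 − 42.12)/(30 − 8) = −0.61, so p = 47 − 0.61q.
Supply slope = (44.2 − 28.8)/(30 − 8) = 0.7, so p = 23.2 + 0.7q.
Competitive equilibrium: 47 − 0.61q = 23.2 + 0.7q → q* = 18.1679, p* = 35.9176.
Marginal revenue: MR = 47 − 1.22q. Set MR = MC: 47 − 1.22q = 23.2 + 0.7q → q_m = 12.3958.
Price p_m = 47 − 0.61·12.3958 = 39.4386; MC(q_m) = 23.2 + 0.7·12.3958 = 31.8771.
Competitive q* = 18.1679, so Δq = 5.7721; wedge = 39.4386 − 31.8771 = 7.5615.
Deadweight loss = ½ × 5.7721 × 7.5615 = 21.82.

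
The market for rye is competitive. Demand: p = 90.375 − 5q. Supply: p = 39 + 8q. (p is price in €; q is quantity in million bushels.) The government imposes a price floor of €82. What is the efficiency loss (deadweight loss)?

€33.70 million

Competitive equilibrium: 90.375 − 5q = 39 + 8q → q* = 3.9519, p* = 70.6154.
At the floor p = 82, quantity demanded = (90.375 − 82)/5 = 1.675.
Sellers' marginal cost at q' = 1.675: 39 + 8·1.675 = 52.4.
Δq = 3.9519 − 1.675 = 2.2769; wedge = 82 − 52.4 = 29.6.
DWL = ½ × 2.2769 × 29.6 = €33.70 million.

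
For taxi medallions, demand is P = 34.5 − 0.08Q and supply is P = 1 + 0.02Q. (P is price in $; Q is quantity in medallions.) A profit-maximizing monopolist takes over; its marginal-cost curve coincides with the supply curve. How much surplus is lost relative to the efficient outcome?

Competitive equilibrium: 34.5 − 0.08Q = 1 + 0.02Q → Q* = 335, P* = 7.7.
Marginal revenue: MR = 34.5 − 0.16Q. Set MR = MC: 34.5 − 0.16Q = 1 + 0.02Q → Q_m = 186.1111.
Price P_m = 34.5 − 0.08·186.1111 = 19.6111; MC(Q_m) = 1 + 0.02·186.1111 = 4.7222.
Competitive Q* = 335, so ΔQ = 148.8889; wedge = 19.6111 − 4.7222 = 14.8889.
The triangle = ½ × 148.8889 × 14.8889 = $1108.40.

$1108.40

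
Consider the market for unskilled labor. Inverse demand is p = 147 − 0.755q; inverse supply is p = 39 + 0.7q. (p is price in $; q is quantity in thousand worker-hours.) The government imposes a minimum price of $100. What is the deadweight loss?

Competitive equilibrium: 147 − 0.755q = 39 + 0.7q → q* = 74.2268, p* = 90.9588.
At the floor p = 100, quantity demanded = (147 − 100)/0.755 = 62.2517.
Sellers' marginal cost at q' = 62.2517: 39 + 0.7·62.2517 = 82.5762.
Δq = 74.2268 − 62.2517 = 11.9751; wedge = 100 − 82.5762 = 17.4238.
DWL = ½ × 11.9751 × 17.4238 = $104.33 thousand.

$104.33 thousand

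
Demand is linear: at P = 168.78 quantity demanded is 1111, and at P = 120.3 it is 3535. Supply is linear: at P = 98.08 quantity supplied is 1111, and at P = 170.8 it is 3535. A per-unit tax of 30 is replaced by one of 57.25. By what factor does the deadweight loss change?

3.642

Demand slope = (120.3 − 168.78)/(3535 − 1111) = −0.02, so P = 191 − 0.02Q.
Supply slope = (170.8 − 98.08)/(3535 − 1111) = 0.03, so P = 64.75 + 0.03Q.
Competitive equilibrium: 191 − 0.02Q = 64.75 + 0.03Q → Q* = 2525, P* = 140.5.
For a per-unit tax t: ΔQ = t/0.05, so DWL = ½·t·(t/0.05) = t²/0.1.
At t = 30: DWL = 9000. At t = 57.25: DWL = 32775.625.
Ratio = (57.25/30)² = 3.642.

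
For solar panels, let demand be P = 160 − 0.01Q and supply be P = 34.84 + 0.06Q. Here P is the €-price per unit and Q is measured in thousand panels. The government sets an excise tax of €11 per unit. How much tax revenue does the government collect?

Competitive equilibrium: 160 − 0.01Q = 34.84 + 0.06Q → Q* = 1788, P* = 142.12.
With the tax, the buyer price exceeds the seller price by 11: (160 − 0.01Q) − (34.84 + 0.06Q) = 11 → Q' = 1630.8571.
Tax revenue = 11 × 1630.8571 = €17939.43 thousand.

€17939.43 thousand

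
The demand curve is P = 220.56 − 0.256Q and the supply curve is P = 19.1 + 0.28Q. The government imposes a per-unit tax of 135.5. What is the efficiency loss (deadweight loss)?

Competitive equilibrium: 220.56 − 0.256Q = 19.1 + 0.28Q → Q* = 375.8582, P* = 124.3403.
With the tax, the buyer price exceeds the seller price by 135.5: (220.56 − 0.256Q) − (19.1 + 0.28Q) = 135.5 → Q' = 123.0597.
ΔQ = 375.8582 − 123.0597 = 252.7985; the wedge equals the tax, 135.5.
The triangle = ½ × 252.7985 × 135.5 = 17127.10.

17127.10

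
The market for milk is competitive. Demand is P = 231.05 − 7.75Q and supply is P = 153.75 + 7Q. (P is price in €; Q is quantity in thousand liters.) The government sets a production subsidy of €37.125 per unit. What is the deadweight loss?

Competitive equilibrium: 231.05 − 7.75Q = 153.75 + 7Q → Q* = 5.2407, P* = 190.4347.
The subsidy lowers effective supply by 37.125: P = 116.625 + 7Q.
New quantity: 231.05 − 7.75Q = 116.625 + 7Q → Q' = 7.7576.
Overproduction ΔQ = 7.7576 − 5.2407 = 2.5169; wedge = subsidy = 37.125.
Welfare loss = ½ × 2.5169 × 37.125 = €46.72 thousand.

€46.72 thousand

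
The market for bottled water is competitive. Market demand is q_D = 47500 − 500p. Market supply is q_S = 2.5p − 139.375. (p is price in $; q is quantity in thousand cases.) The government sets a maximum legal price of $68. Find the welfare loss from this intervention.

In inverse form: demand p = 95 − 0.002q, supply p = 55.75 + 0.4q.
Competitive equilibrium: 95 − 0.002q = 55.75 + 0.4q → q* = 97.6368, p* = 94.8047.
At the ceiling p = 68, quantity supplied = (68 − 55.75)/0.4 = 30.625.
Willingness to pay at q' = 30.625: 95 − 0.002·30.625 = 94.9388.
Δq = 97.6368 − 30.625 = 67.0118; wedge = 94.9388 − 68 = 26.9388.
DWL = ½ × 67.0118 × 26.9388 = $902.61 thousand.

$902.61 thousand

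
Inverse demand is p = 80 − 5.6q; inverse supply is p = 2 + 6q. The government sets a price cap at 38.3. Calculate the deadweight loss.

Competitive equilibrium: 80 − 5.6q = 2 + 6q → q* = 6.7241, p* = 42.3448.
At the ceiling p = 38.3, quantity supplied = (38.3 − 2)/6 = 6.05.
Willingness to pay at q' = 6.05: 80 − 5.6·6.05 = 46.12.
Δq = 6.7241 − 6.05 = 0.6741; wedge = 46.12 − 38.3 = 7.82.
The triangle = ½ × 0.6741 × 7.82 = 2.64.

2.64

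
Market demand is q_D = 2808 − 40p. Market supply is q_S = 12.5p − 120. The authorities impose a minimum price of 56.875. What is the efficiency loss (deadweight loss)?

102.30

In inverse form: demand p = 70.2 − 0.025q, supply p = 9.6 + 0.08q.
Competitive equilibrium: 70.2 − 0.025q = 9.6 + 0.08q → q* = 577.1429, p* = 55.7714.
At the floor p = 56.875, quantity demanded = (70.2 − 56.875)/0.025 = 533.
Sellers' marginal cost at q' = 533: 9.6 + 0.08·533 = 52.24.
Δq = 577.1429 − 533 = 44.1429; wedge = 56.875 − 52.24 = 4.635.
Welfare loss = ½ × 44.1429 × 4.635 = 102.30.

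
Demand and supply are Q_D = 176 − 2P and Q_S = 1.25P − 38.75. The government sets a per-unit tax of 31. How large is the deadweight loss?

369.62

In inverse form: demand P = 88 − 0.5Q, supply P = 31 + 0.8Q.
Competitive equilibrium: 88 − 0.5Q = 31 + 0.8Q → Q* = 43.8462, P* = 66.0769.
With the tax, the buyer price exceeds the seller price by 31: (88 − 0.5Q) − (31 + 0.8Q) = 31 → Q' = 20.
ΔQ = 43.8462 − 20 = 23.8462; the wedge equals the tax, 31.
DWL = ½ × 23.8462 × 31 = 369.62.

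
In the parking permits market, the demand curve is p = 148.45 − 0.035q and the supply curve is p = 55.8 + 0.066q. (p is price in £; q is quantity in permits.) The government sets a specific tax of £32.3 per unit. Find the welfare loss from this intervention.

£5164.80

Competitive equilibrium: 148.45 − 0.035q = 55.8 + 0.066q → q* = 917.3267, p* = 116.3436.
With the tax, the buyer price exceeds the seller price by 32.3: (148.45 − 0.035q) − (55.8 + 0.066q) = 32.3 → q' = 597.5248.
Δq = 917.3267 − 597.5248 = 319.8019; the wedge equals the tax, 32.3.
The triangle = ½ × 319.8019 × 32.3 = £5164.80.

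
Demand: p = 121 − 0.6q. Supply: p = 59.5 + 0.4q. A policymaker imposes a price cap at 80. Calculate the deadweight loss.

52.53

Competitive equilibrium: 121 − 0.6q = 59.5 + 0.4q → q* = 61.5, p* = 84.1.
At the ceiling p = 80, quantity supplied = (80 − 59.5)/0.4 = 51.25.
Willingness to pay at q' = 51.25: 121 − 0.6·51.25 = 90.25.
Δq = 61.5 − 51.25 = 10.25; wedge = 90.25 − 80 = 10.25.
The triangle = ½ × 10.25 × 10.25 = 52.53.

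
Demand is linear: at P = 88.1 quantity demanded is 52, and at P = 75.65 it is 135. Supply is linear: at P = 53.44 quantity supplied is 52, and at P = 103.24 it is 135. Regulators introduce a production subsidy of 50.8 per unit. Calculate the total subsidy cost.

Demand slope = (75.65 − 88.1)/(135 − 52) = −0.15, so P = 95.9 − 0.15Q.
Supply slope = (103.24 − 53.44)/(135 − 52) = 0.6, so P = 22.24 + 0.6Q.
Competitive equilibrium: 95.9 − 0.15Q = 22.24 + 0.6Q → Q* = 98.2133, P* = 81.168.
The subsidy lowers effective supply by 50.8: P = 0.6Q − 28.56.
New quantity: 95.9 − 0.15Q = 0.6Q − 28.56 → Q' = 165.9467.
Total subsidy cost = 50.8 × 165.9467 = 8430.09.

8430.09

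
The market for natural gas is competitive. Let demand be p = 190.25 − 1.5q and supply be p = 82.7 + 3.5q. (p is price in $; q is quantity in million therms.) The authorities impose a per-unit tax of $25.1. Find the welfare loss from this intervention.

$63.001 million

Competitive equilibrium: 190.25 − 1.5q = 82.7 + 3.5q → q* = 21.51, p* = 157.985.
With the tax, the buyer price exceeds the seller price by 25.1: (190.25 − 1.5q) − (82.7 + 3.5q) = 25.1 → q' = 16.49.
Δq = 21.51 − 16.49 = 5.02; the wedge equals the tax, 25.1.
Welfare loss = ½ × 5.02 × 25.1 = $63.001 million.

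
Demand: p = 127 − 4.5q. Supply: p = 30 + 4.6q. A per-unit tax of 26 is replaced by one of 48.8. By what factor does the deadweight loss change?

Competitive equilibrium: 127 − 4.5q = 30 + 4.6q → q* = 10.6593, p* = 79.033.
For a per-unit tax t: Δq = t/9.1, so DWL = ½·t·(t/9.1) = t²/18.2.
At t = 26: DWL = 37.143. At t = 48.8: DWL = 130.848.
Ratio = (48.8/26)² = 3.523.

3.523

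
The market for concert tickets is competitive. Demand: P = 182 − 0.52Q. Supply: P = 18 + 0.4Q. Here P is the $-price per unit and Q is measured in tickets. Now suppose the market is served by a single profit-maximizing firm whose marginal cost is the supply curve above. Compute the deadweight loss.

$1906.13

Competitive equilibrium: 182 − 0.52Q = 18 + 0.4Q → Q* = 178.2609, P* = 89.3043.
Marginal revenue: MR = 182 − 1.04Q. Set MR = MC: 182 − 1.04Q = 18 + 0.4Q → Q_m = 113.8889.
Price P_m = 182 − 0.52·113.8889 = 122.7778; MC(Q_m) = 18 + 0.4·113.8889 = 63.5556.
Competitive Q* = 178.2609, so ΔQ = 64.372; wedge = 122.7778 − 63.5556 = 59.2222.
The triangle = ½ × 64.372 × 59.2222 = $1906.13.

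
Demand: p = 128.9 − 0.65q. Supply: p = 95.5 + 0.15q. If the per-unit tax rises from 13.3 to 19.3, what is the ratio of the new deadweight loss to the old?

2.106

Competitive equilibrium: 128.9 − 0.65q = 95.5 + 0.15q → q* = 41.75, p* = 101.7625.
For a per-unit tax t: Δq = t/0.8, so DWL = ½·t·(t/0.8) = t²/1.6.
At t = 13.3: DWL = 110.556. At t = 19.3: DWL = 232.806.
Ratio = (19.3/13.3)² = 2.106.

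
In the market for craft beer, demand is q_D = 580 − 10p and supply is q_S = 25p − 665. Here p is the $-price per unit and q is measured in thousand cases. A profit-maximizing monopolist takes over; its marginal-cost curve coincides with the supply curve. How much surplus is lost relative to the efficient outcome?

$611.33 thousand

In inverse form: demand p = 58 − 0.1q, supply p = 26.6 + 0.04q.
Competitive equilibrium: 58 − 0.1q = 26.6 + 0.04q → q* = 224.28571, p* = 35.57143.
Marginal revenue: MR = 58 − 0.2q. Set MR = MC: 58 − 0.2q = 26.6 + 0.04q → q_m = 130.83333.
Price p_m = 58 − 0.1·130.83333 = 44.91667; MC(q_m) = 26.6 + 0.04·130.83333 = 31.83333.
Competitive q* = 224.28571, so Δq = 93.45238; wedge = 44.91667 − 31.83333 = 13.08334.
The triangle = ½ × 93.45238 × 13.08334 = $611.33 thousand.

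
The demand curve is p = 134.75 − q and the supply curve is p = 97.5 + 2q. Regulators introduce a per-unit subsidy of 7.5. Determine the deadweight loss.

Competitive equilibrium: 134.75 − q = 97.5 + 2q → q* = 12.4167, p* = 122.3333.
The subsidy lowers effective supply by 7.5: p = 90 + 2q.
New quantity: 134.75 − q = 90 + 2q → q' = 14.9167.
Overproduction Δq = 14.9167 − 12.4167 = 2.5; wedge = subsidy = 7.5.
The triangle = ½ × 2.5 × 7.5 = 9.375.

9.375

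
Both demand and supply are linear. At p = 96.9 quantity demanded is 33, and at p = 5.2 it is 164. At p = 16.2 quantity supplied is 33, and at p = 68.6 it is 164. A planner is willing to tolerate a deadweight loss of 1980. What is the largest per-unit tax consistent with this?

66

Demand slope = (5.2 − 96.9)/(164 − 33) = −0.7, so p = 120 − 0.7q.
Supply slope = (68.6 − 16.2)/(164 − 33) = 0.4, so p = 3 + 0.4q.
Competitive equilibrium: 120 − 0.7q = 3 + 0.4q → q* = 106.3636, p* = 45.5455.
A tax t gives Δq = t/1.1 and wedge t, so DWL = t²/2.2.
t²/2.2 = 1980 → t² = 4356 → t = 66.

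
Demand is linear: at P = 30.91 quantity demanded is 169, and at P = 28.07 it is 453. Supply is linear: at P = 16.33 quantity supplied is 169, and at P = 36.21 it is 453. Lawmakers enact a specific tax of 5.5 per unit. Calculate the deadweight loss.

189.06

Demand slope = (28.07 − 30.91)/(453 − 169) = −0.01, so P = 32.6 − 0.01Q.
Supply slope = (36.21 − 16.33)/(453 − 169) = 0.07, so P = 4.5 + 0.07Q.
Competitive equilibrium: 32.6 − 0.01Q = 4.5 + 0.07Q → Q* = 351.25, P* = 29.0875.
With the tax, the buyer price exceeds the seller price by 5.5: (32.6 − 0.01Q) − (4.5 + 0.07Q) = 5.5 → Q' = 282.5.
ΔQ = 351.25 − 282.5 = 68.75; the wedge equals the tax, 5.5.
DWL = ½ × 68.75 × 5.5 = 189.06.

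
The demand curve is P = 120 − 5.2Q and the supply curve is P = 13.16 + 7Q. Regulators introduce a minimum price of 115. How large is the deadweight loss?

Competitive equilibrium: 120 − 5.2Q = 13.16 + 7Q → Q* = 8.7574, P* = 74.4616.
At the floor P = 115, quantity demanded = (120 − 115)/5.2 = 0.9615.
Sellers' marginal cost at Q' = 0.9615: 13.16 + 7·0.9615 = 19.8905.
ΔQ = 8.7574 − 0.9615 = 7.7959; wedge = 115 − 19.8905 = 95.1095.
The triangle = ½ × 7.7959 × 95.1095 = 370.73.

370.73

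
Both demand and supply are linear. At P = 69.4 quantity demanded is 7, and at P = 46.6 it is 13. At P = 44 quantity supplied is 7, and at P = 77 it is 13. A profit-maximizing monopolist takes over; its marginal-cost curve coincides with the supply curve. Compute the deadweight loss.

Demand slope = (46.6 − 69.4)/(13 − 7) = −3.8, so P = 96 − 3.8Q.
Supply slope = (77 − 44)/(13 − 7) = 5.5, so P = 5.5 + 5.5Q.
Competitive equilibrium: 96 − 3.8Q = 5.5 + 5.5Q → Q* = 9.7312, P* = 59.0215.
Marginal revenue: MR = 96 − 7.6Q. Set MR = MC: 96 − 7.6Q = 5.5 + 5.5Q → Q_m = 6.9084.
Price P_m = 96 − 3.8·6.9084 = 69.7481; MC(Q_m) = 5.5 + 5.5·6.9084 = 43.4962.
Competitive Q* = 9.7312, so ΔQ = 2.8228; wedge = 69.7481 − 43.4962 = 26.2519.
Welfare loss = ½ × 2.8228 × 26.2519 = 37.05.

37.05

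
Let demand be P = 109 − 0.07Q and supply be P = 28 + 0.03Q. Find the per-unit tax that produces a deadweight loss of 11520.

Competitive equilibrium: 109 − 0.07Q = 28 + 0.03Q → Q* = 810, P* = 52.3.
A tax t gives ΔQ = t/0.1 and wedge t, so DWL = t²/0.2.
t²/0.2 = 11520 → t² = 2304 → t = 48.

48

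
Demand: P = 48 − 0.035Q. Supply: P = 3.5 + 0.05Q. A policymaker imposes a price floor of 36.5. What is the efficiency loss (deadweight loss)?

1615.37

Competitive equilibrium: 48 − 0.035Q = 3.5 + 0.05Q → Q* = 523.52941, P* = 29.67647.
At the floor P = 36.5, quantity demanded = (48 − 36.5)/0.035 = 328.57143.
Sellers' marginal cost at Q' = 328.57143: 3.5 + 0.05·328.57143 = 19.92857.
ΔQ = 523.52941 − 328.57143 = 194.95798; wedge = 36.5 − 19.92857 = 16.57143.
Welfare loss = ½ × 194.95798 × 16.57143 = 1615.37.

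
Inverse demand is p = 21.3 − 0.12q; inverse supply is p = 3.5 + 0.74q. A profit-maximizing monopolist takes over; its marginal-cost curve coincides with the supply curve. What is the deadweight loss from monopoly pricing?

2.76

Competitive equilibrium: 21.3 − 0.12q = 3.5 + 0.74q → q* = 20.6977, p* = 18.8163.
Marginal revenue: MR = 21.3 − 0.24q. Set MR = MC: 21.3 − 0.24q = 3.5 + 0.74q → q_m = 18.1633.
Price p_m = 21.3 − 0.12·18.1633 = 19.1204; MC(q_m) = 3.5 + 0.74·18.1633 = 16.9408.
Competitive q* = 20.6977, so Δq = 2.5344; wedge = 19.1204 − 16.9408 = 2.1796.
Welfare loss = ½ × 2.5344 × 2.1796 = 2.76.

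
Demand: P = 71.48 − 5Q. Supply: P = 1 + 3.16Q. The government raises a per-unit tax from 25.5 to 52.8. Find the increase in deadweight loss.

Competitive equilibrium: 71.48 − 5Q = 1 + 3.16Q → Q* = 8.6373, P* = 28.2937.
For a per-unit tax t: ΔQ = t/8.16, so DWL = ½·t·(t/8.16) = t²/16.32.
At t = 25.5: DWL = 39.844. At t = 52.8: DWL = 170.824.
Increase = 170.824 − 39.844 = 130.98.

130.98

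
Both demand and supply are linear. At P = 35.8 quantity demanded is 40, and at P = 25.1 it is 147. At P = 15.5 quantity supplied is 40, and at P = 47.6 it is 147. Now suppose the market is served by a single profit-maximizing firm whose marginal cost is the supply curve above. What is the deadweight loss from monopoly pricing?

Demand slope = (25.1 − 35.8)/(147 − 40) = −0.1, so P = 39.8 − 0.1Q.
Supply slope = (47.6 − 15.5)/(147 − 40) = 0.3, so P = 3.5 + 0.3Q.
Competitive equilibrium: 39.8 − 0.1Q = 3.5 + 0.3Q → Q* = 90.75, P* = 30.725.
Marginal revenue: MR = 39.8 − 0.2Q. Set MR = MC: 39.8 − 0.2Q = 3.5 + 0.3Q → Q_m = 72.6.
Price P_m = 39.8 − 0.1·72.6 = 32.54; MC(Q_m) = 3.5 + 0.3·72.6 = 25.28.
Competitive Q* = 90.75, so ΔQ = 18.15; wedge = 32.54 − 25.28 = 7.26.
Welfare loss = ½ × 18.15 × 7.26 = 65.88.

65.88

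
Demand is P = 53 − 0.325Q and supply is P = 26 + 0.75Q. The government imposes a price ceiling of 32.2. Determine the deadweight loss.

Competitive equilibrium: 53 − 0.325Q = 26 + 0.75Q → Q* = 25.1163, P* = 44.8372.
At the ceiling P = 32.2, quantity supplied = (32.2 − 26)/0.75 = 8.2667.
Willingness to pay at Q' = 8.2667: 53 − 0.325·8.2667 = 50.3133.
ΔQ = 25.1163 − 8.2667 = 16.8496; wedge = 50.3133 − 32.2 = 18.1133.
DWL = ½ × 16.8496 × 18.1133 = 152.60.

152.60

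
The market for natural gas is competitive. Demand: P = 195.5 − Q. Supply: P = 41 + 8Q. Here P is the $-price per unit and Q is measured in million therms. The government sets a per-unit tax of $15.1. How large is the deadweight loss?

$12.67 million

Competitive equilibrium: 195.5 − Q = 41 + 8Q → Q* = 17.1667, P* = 178.3333.
With the tax, the buyer price exceeds the seller price by 15.1: (195.5 − Q) − (41 + 8Q) = 15.1 → Q' = 15.4889.
ΔQ = 17.1667 − 15.4889 = 1.6778; the wedge equals the tax, 15.1.
Deadweight loss = ½ × 1.6778 × 15.1 = $12.67 million.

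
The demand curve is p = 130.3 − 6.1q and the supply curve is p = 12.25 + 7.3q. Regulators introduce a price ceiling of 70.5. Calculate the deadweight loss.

Competitive equilibrium: 130.3 − 6.1q = 12.25 + 7.3q → q* = 8.8097, p* = 76.5608.
At the ceiling p = 70.5, quantity supplied = (70.5 − 12.25)/7.3 = 7.9795.
Willingness to pay at q' = 7.9795: 130.3 − 6.1·7.9795 = 81.6251.
Δq = 8.8097 − 7.9795 = 0.8302; wedge = 81.6251 − 70.5 = 11.1251.
The triangle = ½ × 0.8302 × 11.1251 = 4.62.

4.62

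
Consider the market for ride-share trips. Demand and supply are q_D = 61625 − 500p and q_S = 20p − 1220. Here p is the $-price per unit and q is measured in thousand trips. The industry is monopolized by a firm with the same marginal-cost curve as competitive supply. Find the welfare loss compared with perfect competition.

In inverse form: demand p = 123.25 − 0.002q, supply p = 61 + 0.05q.
Competitive equilibrium: 123.25 − 0.002q = 61 + 0.05q → q* = 1197.1154, p* = 120.8558.
Marginal revenue: MR = 123.25 − 0.004q. Set MR = MC: 123.25 − 0.004q = 61 + 0.05q → q_m = 1152.7778.
Price p_m = 123.25 − 0.002·1152.7778 = 120.9444; MC(q_m) = 61 + 0.05·1152.7778 = 118.6389.
Competitive q* = 1197.1154, so Δq = 44.3376; wedge = 120.9444 − 118.6389 = 2.3055.
DWL = ½ × 44.3376 × 2.3055 = $51.11 thousand.

$51.11 thousand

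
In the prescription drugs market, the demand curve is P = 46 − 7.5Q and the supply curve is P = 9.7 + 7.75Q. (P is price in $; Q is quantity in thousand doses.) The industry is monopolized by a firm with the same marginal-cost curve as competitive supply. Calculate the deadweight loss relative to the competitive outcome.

$4.70 thousand

Competitive equilibrium: 46 − 7.5Q = 9.7 + 7.75Q → Q* = 2.3803, P* = 28.1475.
Marginal revenue: MR = 46 − 15Q. Set MR = MC: 46 − 15Q = 9.7 + 7.75Q → Q_m = 1.5956.
Price P_m = 46 − 7.5·1.5956 = 34.033; MC(Q_m) = 9.7 + 7.75·1.5956 = 22.0659.
Competitive Q* = 2.3803, so ΔQ = 0.7847; wedge = 34.033 − 22.0659 = 11.9671.
Welfare loss = ½ × 0.7847 × 11.9671 = $4.70 thousand.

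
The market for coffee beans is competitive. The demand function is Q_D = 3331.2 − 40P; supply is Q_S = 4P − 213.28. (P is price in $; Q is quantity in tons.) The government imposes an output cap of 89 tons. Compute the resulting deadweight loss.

In inverse form: demand P = 83.28 − 0.025Q, supply P = 53.32 + 0.25Q.
Competitive equilibrium: 83.28 − 0.025Q = 53.32 + 0.25Q → Q* = 108.9455, P* = 80.5564.
At Q = 89: demand price = 83.28 − 0.025·89 = 81.055; supply price = 53.32 + 0.25·89 = 75.57.
ΔQ = 108.9455 − 89 = 19.9455; wedge = 81.055 − 75.57 = 5.485.
Welfare loss = ½ × 19.9455 × 5.485 = $54.70.

$54.70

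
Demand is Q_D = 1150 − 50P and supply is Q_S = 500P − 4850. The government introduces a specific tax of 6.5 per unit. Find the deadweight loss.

960.23

In inverse form: demand P = 23 − 0.02Q, supply P = 9.7 + 0.002Q.
Competitive equilibrium: 23 − 0.02Q = 9.7 + 0.002Q → Q* = 604.5455, P* = 10.9091.
With the tax, the buyer price exceeds the seller price by 6.5: (23 − 0.02Q) − (9.7 + 0.002Q) = 6.5 → Q' = 309.0909.
ΔQ = 604.5455 − 309.0909 = 295.4546; the wedge equals the tax, 6.5.
Deadweight loss = ½ × 295.4546 × 6.5 = 960.23.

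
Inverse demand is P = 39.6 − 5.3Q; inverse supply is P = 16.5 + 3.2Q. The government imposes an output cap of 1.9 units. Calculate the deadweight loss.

Competitive equilibrium: 39.6 − 5.3Q = 16.5 + 3.2Q → Q* = 2.7176, P* = 25.1965.
At Q = 1.9: demand price = 39.6 − 5.3·1.9 = 29.53; supply price = 16.5 + 3.2·1.9 = 22.58.
ΔQ = 2.7176 − 1.9 = 0.8176; wedge = 29.53 − 22.58 = 6.95.
Welfare loss = ½ × 0.8176 × 6.95 = 2.84.

2.84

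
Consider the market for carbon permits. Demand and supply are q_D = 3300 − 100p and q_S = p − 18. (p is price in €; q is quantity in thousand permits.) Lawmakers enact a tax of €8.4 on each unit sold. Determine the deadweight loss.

In inverse form: demand p = 33 − 0.01q, supply p = 18 + q.
Competitive equilibrium: 33 − 0.01q = 18 + q → q* = 14.8515, p* = 32.8515.
With the tax, the buyer price exceeds the seller price by 8.4: (33 − 0.01q) − (18 + q) = 8.4 → q' = 6.5347.
Δq = 14.8515 − 6.5347 = 8.3168; the wedge equals the tax, 8.4.
Deadweight loss = ½ × 8.3168 × 8.4 = €34.93 thousand.

€34.93 thousand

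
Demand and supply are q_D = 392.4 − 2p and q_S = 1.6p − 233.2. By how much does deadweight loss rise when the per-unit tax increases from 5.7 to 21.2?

In inverse form: demand p = 196.2 − 0.5q, supply p = 145.75 + 0.625q.
Competitive equilibrium: 196.2 − 0.5q = 145.75 + 0.625q → q* = 44.8444, p* = 173.7778.
For a per-unit tax t: Δq = t/1.125, so DWL = ½·t·(t/1.125) = t²/2.25.
At t = 5.7: DWL = 14.44. At t = 21.2: DWL = 199.751.
Increase = 199.751 − 14.44 = 185.31.

185.31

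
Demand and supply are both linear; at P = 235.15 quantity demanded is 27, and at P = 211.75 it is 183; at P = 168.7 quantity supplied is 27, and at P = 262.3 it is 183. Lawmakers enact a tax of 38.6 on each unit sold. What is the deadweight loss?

993.31

Demand slope = (211.75 − 235.15)/(183 − 27) = −0.15, so P = 239.2 − 0.15Q.
Supply slope = (262.3 − 168.7)/(183 − 27) = 0.6, so P = 152.5 + 0.6Q.
Competitive equilibrium: 239.2 − 0.15Q = 152.5 + 0.6Q → Q* = 115.6, P* = 221.86.
With the tax, the buyer price exceeds the seller price by 38.6: (239.2 − 0.15Q) − (152.5 + 0.6Q) = 38.6 → Q' = 64.1333.
ΔQ = 115.6 − 64.1333 = 51.4667; the wedge equals the tax, 38.6.
Deadweight loss = ½ × 51.4667 × 38.6 = 993.31.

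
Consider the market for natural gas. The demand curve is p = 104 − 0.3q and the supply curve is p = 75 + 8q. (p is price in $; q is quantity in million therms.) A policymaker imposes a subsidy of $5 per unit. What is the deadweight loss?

Competitive equilibrium: 104 − 0.3q = 75 + 8q → q* = 3.494, p* = 102.9518.
The subsidy lowers effective supply by 5: p = 70 + 8q.
New quantity: 104 − 0.3q = 70 + 8q → q' = 4.0964.
Overproduction Δq = 4.0964 − 3.494 = 0.6024; wedge = subsidy = 5.
Welfare loss = ½ × 0.6024 × 5 = $1.51 million.

$1.51 million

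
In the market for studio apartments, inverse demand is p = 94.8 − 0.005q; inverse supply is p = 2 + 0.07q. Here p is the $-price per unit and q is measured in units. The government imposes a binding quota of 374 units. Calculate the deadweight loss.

$27950.42

Competitive equilibrium: 94.8 − 0.005q = 2 + 0.07q → q* = 1237.3333, p* = 88.6133.
At q = 374: demand price = 94.8 − 0.005·374 = 92.93; supply price = 2 + 0.07·374 = 28.18.
Δq = 1237.3333 − 374 = 863.3333; wedge = 92.93 − 28.18 = 64.75.
Deadweight loss = ½ × 863.3333 × 64.75 = $27950.42.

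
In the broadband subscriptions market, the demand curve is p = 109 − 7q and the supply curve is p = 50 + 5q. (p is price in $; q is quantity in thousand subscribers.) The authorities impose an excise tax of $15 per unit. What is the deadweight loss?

Competitive equilibrium: 109 − 7q = 50 + 5q → q* = 4.9167, p* = 74.5833.
With the tax, the buyer price exceeds the seller price by 15: (109 − 7q) − (50 + 5q) = 15 → q' = 3.6667.
Δq = 4.9167 − 3.6667 = 1.25; the wedge equals the tax, 15.
Welfare loss = ½ × 1.25 × 15 = $9.375 thousand.

$9.375 thousand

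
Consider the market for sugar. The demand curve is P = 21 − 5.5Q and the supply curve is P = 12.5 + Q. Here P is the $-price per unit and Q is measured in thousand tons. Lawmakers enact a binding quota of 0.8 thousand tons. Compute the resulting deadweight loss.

$0.84 thousand

Competitive equilibrium: 21 − 5.5Q = 12.5 + Q → Q* = 1.3077, P* = 13.8077.
At Q = 0.8: demand price = 21 − 5.5·0.8 = 16.6; supply price = 12.5 + 1·0.8 = 13.3.
ΔQ = 1.3077 − 0.8 = 0.5077; wedge = 16.6 − 13.3 = 3.3.
Welfare loss = ½ × 0.5077 × 3.3 = $0.84 thousand.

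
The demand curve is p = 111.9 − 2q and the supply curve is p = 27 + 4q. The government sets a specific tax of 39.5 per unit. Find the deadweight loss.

Competitive equilibrium: 111.9 − 2q = 27 + 4q → q* = 14.15, p* = 83.6.
With the tax, the buyer price exceeds the seller price by 39.5: (111.9 − 2q) − (27 + 4q) = 39.5 → q' = 7.5667.
Δq = 14.15 − 7.5667 = 6.5833; the wedge equals the tax, 39.5.
The triangle = ½ × 6.5833 × 39.5 = 130.02.

130.02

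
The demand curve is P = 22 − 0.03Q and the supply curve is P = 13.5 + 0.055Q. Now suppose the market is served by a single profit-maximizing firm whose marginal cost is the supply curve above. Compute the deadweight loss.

28.92

Competitive equilibrium: 22 − 0.03Q = 13.5 + 0.055Q → Q* = 100, P* = 19.
Marginal revenue: MR = 22 − 0.06Q. Set MR = MC: 22 − 0.06Q = 13.5 + 0.055Q → Q_m = 73.913.
Price P_m = 22 − 0.03·73.913 = 19.7826; MC(Q_m) = 13.5 + 0.055·73.913 = 17.5652.
Competitive Q* = 100, so ΔQ = 26.087; wedge = 19.7826 − 17.5652 = 2.2174.
DWL = ½ × 26.087 × 2.2174 = 28.92.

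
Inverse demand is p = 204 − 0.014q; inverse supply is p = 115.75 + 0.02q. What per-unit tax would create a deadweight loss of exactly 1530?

10.2

Competitive equilibrium: 204 − 0.014q = 115.75 + 0.02q → q* = 2595.5882, p* = 167.6618.
A tax t gives Δq = t/0.034 and wedge t, so DWL = t²/0.068.
t²/0.068 = 1530 → t² = 104.04 → t = 10.2.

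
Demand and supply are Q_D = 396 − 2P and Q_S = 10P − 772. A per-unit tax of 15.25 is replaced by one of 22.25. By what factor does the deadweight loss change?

2.129

In inverse form: demand P = 198 − 0.5Q, supply P = 77.2 + 0.1Q.
Competitive equilibrium: 198 − 0.5Q = 77.2 + 0.1Q → Q* = 201.3333, P* = 97.3333.
For a per-unit tax t: ΔQ = t/0.6, so DWL = ½·t·(t/0.6) = t²/1.2.
At t = 15.25: DWL = 193.802. At t = 22.25: DWL = 412.552.
Ratio = (22.25/15.25)² = 2.129.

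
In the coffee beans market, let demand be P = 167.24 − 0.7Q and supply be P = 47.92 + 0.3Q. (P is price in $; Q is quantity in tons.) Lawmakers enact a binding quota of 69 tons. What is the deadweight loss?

$1266.05

Competitive equilibrium: 167.24 − 0.7Q = 47.92 + 0.3Q → Q* = 119.32, P* = 83.716.
At Q = 69: demand price = 167.24 − 0.7·69 = 118.94; supply price = 47.92 + 0.3·69 = 68.62.
ΔQ = 119.32 − 69 = 50.32; wedge = 118.94 − 68.62 = 50.32.
The triangle = ½ × 50.32 × 50.32 = $1266.05.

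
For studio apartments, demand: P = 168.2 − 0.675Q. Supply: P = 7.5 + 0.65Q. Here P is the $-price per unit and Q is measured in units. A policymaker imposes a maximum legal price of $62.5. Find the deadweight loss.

$890.74

Competitive equilibrium: 168.2 − 0.675Q = 7.5 + 0.65Q → Q* = 121.283, P* = 86.334.
At the ceiling P = 62.5, quantity supplied = (62.5 − 7.5)/0.65 = 84.6154.
Willingness to pay at Q' = 84.6154: 168.2 − 0.675·84.6154 = 111.0846.
ΔQ = 121.283 − 84.6154 = 36.6676; wedge = 111.0846 − 62.5 = 48.5846.
Welfare loss = ½ × 36.6676 × 48.5846 = $890.74.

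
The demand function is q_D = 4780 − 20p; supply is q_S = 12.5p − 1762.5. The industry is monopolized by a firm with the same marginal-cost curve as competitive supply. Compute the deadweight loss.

In inverse form: demand p = 239 − 0.05q, supply p = 141 + 0.08q.
Competitive equilibrium: 239 − 0.05q = 141 + 0.08q → q* = 753.8462, p* = 201.3077.
Marginal revenue: MR = 239 − 0.1q. Set MR = MC: 239 − 0.1q = 141 + 0.08q → q_m = 544.4444.
Price p_m = 239 − 0.05·544.4444 = 211.7778; MC(q_m) = 141 + 0.08·544.4444 = 184.5556.
Competitive q* = 753.8462, so Δq = 209.4018; wedge = 211.7778 − 184.5556 = 27.2222.
The triangle = ½ × 209.4018 × 27.2222 = 2850.19.

2850.19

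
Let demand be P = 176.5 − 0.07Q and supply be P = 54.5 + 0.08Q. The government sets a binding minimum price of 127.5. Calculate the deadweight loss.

963.33

Competitive equilibrium: 176.5 − 0.07Q = 54.5 + 0.08Q → Q* = 813.3333, P* = 119.5667.
At the floor P = 127.5, quantity demanded = (176.5 − 127.5)/0.07 = 700.
Sellers' marginal cost at Q' = 700: 54.5 + 0.08·700 = 110.5.
ΔQ = 813.3333 − 700 = 113.3333; wedge = 127.5 − 110.5 = 17.
DWL = ½ × 113.3333 × 17 = 963.33.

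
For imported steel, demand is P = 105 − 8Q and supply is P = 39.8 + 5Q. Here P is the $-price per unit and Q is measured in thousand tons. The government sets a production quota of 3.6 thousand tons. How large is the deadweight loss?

$13.02 thousand

Competitive equilibrium: 105 − 8Q = 39.8 + 5Q → Q* = 5.0154, P* = 64.8769.
At Q = 3.6: demand price = 105 − 8·3.6 = 76.2; supply price = 39.8 + 5·3.6 = 57.8.
ΔQ = 5.0154 − 3.6 = 1.4154; wedge = 76.2 − 57.8 = 18.4.
The triangle = ½ × 1.4154 × 18.4 = $13.02 thousand.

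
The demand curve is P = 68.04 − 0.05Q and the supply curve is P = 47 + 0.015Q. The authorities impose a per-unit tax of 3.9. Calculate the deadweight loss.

117

Competitive equilibrium: 68.04 − 0.05Q = 47 + 0.015Q → Q* = 323.6923, P* = 51.8554.
With the tax, the buyer price exceeds the seller price by 3.9: (68.04 − 0.05Q) − (47 + 0.015Q) = 3.9 → Q' = 263.6923.
ΔQ = 323.6923 − 263.6923 = 60; the wedge equals the tax, 3.9.
DWL = ½ × 60 × 3.9 = 117.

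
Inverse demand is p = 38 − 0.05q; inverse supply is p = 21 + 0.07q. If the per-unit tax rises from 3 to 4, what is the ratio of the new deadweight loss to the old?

1.778

Competitive equilibrium: 38 − 0.05q = 21 + 0.07q → q* = 141.6667, p* = 30.9167.
For a per-unit tax t: Δq = t/0.12, so DWL = ½·t·(t/0.12) = t²/0.24.
At t = 3: DWL = 37.5. At t = 4: DWL = 66.667.
Ratio = (4/3)² = 1.778.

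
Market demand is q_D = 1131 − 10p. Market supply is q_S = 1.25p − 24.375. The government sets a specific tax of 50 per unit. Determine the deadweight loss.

In inverse form: demand p = 113.1 − 0.1q, supply p = 19.5 + 0.8q.
Competitive equilibrium: 113.1 − 0.1q = 19.5 + 0.8q → q* = 104, p* = 102.7.
With the tax, the buyer price exceeds the seller price by 50: (113.1 − 0.1q) − (19.5 + 0.8q) = 50 → q' = 48.4444.
Δq = 104 − 48.4444 = 55.5556; the wedge equals the tax, 50.
The triangle = ½ × 55.5556 × 50 = 1388.89.

1388.89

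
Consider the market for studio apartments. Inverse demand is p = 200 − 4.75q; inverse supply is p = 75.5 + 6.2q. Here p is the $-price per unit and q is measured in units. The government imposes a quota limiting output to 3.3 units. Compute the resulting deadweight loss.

Competitive equilibrium: 200 − 4.75q = 75.5 + 6.2q → q* = 11.3699, p* = 145.9932.
At q = 3.3: demand price = 200 − 4.75·3.3 = 184.325; supply price = 75.5 + 6.2·3.3 = 95.96.
Δq = 11.3699 − 3.3 = 8.0699; wedge = 184.325 − 95.96 = 88.365.
Welfare loss = ½ × 8.0699 × 88.365 = $356.55.

$356.55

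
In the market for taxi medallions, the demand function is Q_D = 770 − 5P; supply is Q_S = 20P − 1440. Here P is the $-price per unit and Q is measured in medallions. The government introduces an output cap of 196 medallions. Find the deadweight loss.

$2178

In inverse form: demand P = 154 − 0.2Q, supply P = 72 + 0.05Q.
Competitive equilibrium: 154 − 0.2Q = 72 + 0.05Q → Q* = 328, P* = 88.4.
At Q = 196: demand price = 154 − 0.2·196 = 114.8; supply price = 72 + 0.05·196 = 81.8.
ΔQ = 328 − 196 = 132; wedge = 114.8 − 81.8 = 33.
Welfare loss = ½ × 132 × 33 = $2178.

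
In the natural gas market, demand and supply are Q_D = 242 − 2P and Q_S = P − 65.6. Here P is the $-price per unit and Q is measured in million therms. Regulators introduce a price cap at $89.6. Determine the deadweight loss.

$125.45 million

In inverse form: demand P = 121 − 0.5Q, supply P = 65.6 + Q.
Competitive equilibrium: 121 − 0.5Q = 65.6 + Q → Q* = 36.9333, P* = 102.5333.
At the ceiling P = 89.6, quantity supplied = (89.6 − 65.6)/1 = 24.
Willingness to pay at Q' = 24: 121 − 0.5·24 = 109.
ΔQ = 36.9333 − 24 = 12.9333; wedge = 109 − 89.6 = 19.4.
DWL = ½ × 12.9333 × 19.4 = $125.45 million.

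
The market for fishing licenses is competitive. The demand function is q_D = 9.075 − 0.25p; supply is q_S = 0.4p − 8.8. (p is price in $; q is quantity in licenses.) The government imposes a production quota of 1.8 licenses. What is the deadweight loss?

In inverse form: demand p = 36.3 − 4q, supply p = 22 + 2.5q.
Competitive equilibrium: 36.3 − 4q = 22 + 2.5q → q* = 2.2, p* = 27.5.
At q = 1.8: demand price = 36.3 − 4·1.8 = 29.1; supply price = 22 + 2.5·1.8 = 26.5.
Δq = 2.2 − 1.8 = 0.4; wedge = 29.1 − 26.5 = 2.6.
The triangle = ½ × 0.4 × 2.6 = $0.52.

$0.52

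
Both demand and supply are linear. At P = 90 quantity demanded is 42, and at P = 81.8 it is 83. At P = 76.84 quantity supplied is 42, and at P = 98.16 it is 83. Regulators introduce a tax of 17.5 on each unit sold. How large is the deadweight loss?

Demand slope = (81.8 − 90)/(83 − 42) = −0.2, so P = 98.4 − 0.2Q.
Supply slope = (98.16 − 76.84)/(83 − 42) = 0.52, so P = 55 + 0.52Q.
Competitive equilibrium: 98.4 − 0.2Q = 55 + 0.52Q → Q* = 60.2778, P* = 86.3444.
With the tax, the buyer price exceeds the seller price by 17.5: (98.4 − 0.2Q) − (55 + 0.52Q) = 17.5 → Q' = 35.9722.
ΔQ = 60.2778 − 35.9722 = 24.3056; the wedge equals the tax, 17.5.
The triangle = ½ × 24.3056 × 17.5 = 212.67.

212.67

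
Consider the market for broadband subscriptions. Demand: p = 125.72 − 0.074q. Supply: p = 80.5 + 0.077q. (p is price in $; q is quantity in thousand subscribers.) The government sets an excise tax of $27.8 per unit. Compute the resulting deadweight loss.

$2559.07 thousand

Competitive equilibrium: 125.72 − 0.074q = 80.5 + 0.077q → q* = 299.4702, p* = 103.5592.
With the tax, the buyer price exceeds the seller price by 27.8: (125.72 − 0.074q) − (80.5 + 0.077q) = 27.8 → q' = 115.3642.
Δq = 299.4702 − 115.3642 = 184.106; the wedge equals the tax, 27.8.
Welfare loss = ½ × 184.106 × 27.8 = $2559.07 thousand.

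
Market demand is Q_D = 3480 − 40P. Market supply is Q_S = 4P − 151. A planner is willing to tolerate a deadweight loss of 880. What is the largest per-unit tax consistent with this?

In inverse form: demand P = 87 − 0.025Q, supply P = 37.75 + 0.25Q.
Competitive equilibrium: 87 − 0.025Q = 37.75 + 0.25Q → Q* = 179.0909, P* = 82.5227.
A tax t gives ΔQ = t/0.275 and wedge t, so DWL = t²/0.55.
t²/0.55 = 880 → t² = 484 → t = 22.

22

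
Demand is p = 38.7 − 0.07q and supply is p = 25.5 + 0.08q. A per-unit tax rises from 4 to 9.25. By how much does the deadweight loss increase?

231.875

Competitive equilibrium: 38.7 − 0.07q = 25.5 + 0.08q → q* = 88, p* = 32.54.
For a per-unit tax t: Δq = t/0.15, so DWL = ½·t·(t/0.15) = t²/0.3.
At t = 4: DWL = 53.333. At t = 9.25: DWL = 285.208.
Increase = 285.208 − 53.333 = 231.875.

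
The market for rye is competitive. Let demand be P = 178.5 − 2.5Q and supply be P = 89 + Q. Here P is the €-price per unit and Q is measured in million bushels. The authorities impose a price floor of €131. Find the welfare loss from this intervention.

Competitive equilibrium: 178.5 − 2.5Q = 89 + Q → Q* = 25.5714, P* = 114.5714.
At the floor P = 131, quantity demanded = (178.5 − 131)/2.5 = 19.
Sellers' marginal cost at Q' = 19: 89 + 1·19 = 108.
ΔQ = 25.5714 − 19 = 6.5714; wedge = 131 − 108 = 23.
DWL = ½ × 6.5714 × 23 = €75.57 million.

€75.57 million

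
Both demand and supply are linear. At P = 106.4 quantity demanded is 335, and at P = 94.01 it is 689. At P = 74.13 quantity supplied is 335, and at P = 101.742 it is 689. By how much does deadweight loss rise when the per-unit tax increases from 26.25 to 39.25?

3767.70

Demand slope = (94.01 − 106.4)/(689 − 335) = −0.035, so P = 118.125 − 0.035Q.
Supply slope = (101.742 − 74.13)/(689 − 335) = 0.078, so P = 48 + 0.078Q.
Competitive equilibrium: 118.125 − 0.035Q = 48 + 0.078Q → Q* = 620.5752, P* = 96.4049.
For a per-unit tax t: ΔQ = t/0.113, so DWL = ½·t·(t/0.113) = t²/0.226.
At t = 26.25: DWL = 3048.949. At t = 39.25: DWL = 6816.648.
Increase = 6816.648 − 3048.949 = 3767.70.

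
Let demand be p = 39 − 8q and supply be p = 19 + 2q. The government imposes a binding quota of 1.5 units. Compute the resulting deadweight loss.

Competitive equilibrium: 39 − 8q = 19 + 2q → q* = 2, p* = 23.
At q = 1.5: demand price = 39 − 8·1.5 = 27; supply price = 19 + 2·1.5 = 22.
Δq = 2 − 1.5 = 0.5; wedge = 27 − 22 = 5.
Deadweight loss = ½ × 0.5 × 5 = 1.25.

1.25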